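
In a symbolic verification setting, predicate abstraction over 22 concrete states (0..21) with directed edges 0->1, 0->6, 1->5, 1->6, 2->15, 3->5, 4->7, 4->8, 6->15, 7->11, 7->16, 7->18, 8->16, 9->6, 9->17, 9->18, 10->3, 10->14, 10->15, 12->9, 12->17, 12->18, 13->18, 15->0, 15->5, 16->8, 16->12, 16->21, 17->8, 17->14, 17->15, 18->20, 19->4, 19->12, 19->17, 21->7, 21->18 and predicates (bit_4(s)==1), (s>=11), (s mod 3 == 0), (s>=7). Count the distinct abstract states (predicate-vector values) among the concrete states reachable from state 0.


BFS from 0:
Concrete reachable: {0, 1, 5, 6, 15}
Abstract via predicates (bit_4(s)==1), (s>=11), (s mod 3 == 0), (s>=7):
  (0,0,0,0) <- {1, 5}
  (0,0,1,0) <- {0, 6}
  (0,1,1,1) <- {15}
Distinct abstract states = 3

3


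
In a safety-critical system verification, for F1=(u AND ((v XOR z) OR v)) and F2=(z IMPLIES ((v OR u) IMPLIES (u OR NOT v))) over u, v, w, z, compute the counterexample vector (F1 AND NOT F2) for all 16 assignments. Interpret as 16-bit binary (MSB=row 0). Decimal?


F1 = (u AND ((v XOR z) OR v))
F2 = (z IMPLIES ((v OR u) IMPLIES (u OR NOT v)))
Counterexample to F1=>F2 is where F1=1 and F2=0.
Evaluate each row (bits = u,v,w,z, MSB first):
  row 0 [0000]: F1=0 F2=1 -> F1&~F2 -> 0
  row 1 [0001]: F1=0 F2=1 -> F1&~F2 -> 0
  row 2 [0010]: F1=0 F2=1 -> F1&~F2 -> 0
  row 3 [0011]: F1=0 F2=1 -> F1&~F2 -> 0
  row 4 [0100]: F1=0 F2=1 -> F1&~F2 -> 0
  row 5 [0101]: F1=0 F2=0 -> F1&~F2 -> 0
  row 6 [0110]: F1=0 F2=1 -> F1&~F2 -> 0
  row 7 [0111]: F1=0 F2=0 -> F1&~F2 -> 0
  row 8 [1000]: F1=0 F2=1 -> F1&~F2 -> 0
  row 9 [1001]: F1=1 F2=1 -> F1&~F2 -> 0
  row 10 [1010]: F1=0 F2=1 -> F1&~F2 -> 0
  row 11 [1011]: F1=1 F2=1 -> F1&~F2 -> 0
  row 12 [1100]: F1=1 F2=1 -> F1&~F2 -> 0
  row 13 [1101]: F1=1 F2=1 -> F1&~F2 -> 0
  row 14 [1110]: F1=1 F2=1 -> F1&~F2 -> 0
  row 15 [1111]: F1=1 F2=1 -> F1&~F2 -> 0
Full result column, 4 rows per line (u,v fixed per line; w,z runs 00..11 left to right):
  rows 0-3 [u,v=00]: 0000  = hex 0
  rows 4-7 [u,v=01]: 0000  = hex 0
  rows 8-11 [u,v=10]: 0000  = hex 0
  rows 12-15 [u,v=11]: 0000  = hex 0
Counterexample vector (row 0 .. row 15) = 0000000000000000
Output column grouped in 4s = 0000 0000 0000 0000 = 0x0000
Convert to decimal digit by digit (value = value*16 + digit):
  0 -> 0
  0*16 + 0 = 0
  0*16 + 0 = 0
  0*16 + 0 = 0
Decimal = 0

0


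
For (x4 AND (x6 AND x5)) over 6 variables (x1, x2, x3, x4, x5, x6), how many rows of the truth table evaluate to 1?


Formula: (x4 AND (x6 AND x5)) over 6 vars (64 rows)
Evaluate each row (x1, x2, x3, x4, x5, x6 as bits, MSB first):
  row 0 [000000]: (0 AND (0 AND 0)) -> 0
  row 1 [000001]: (0 AND (1 AND 0)) -> 0
  row 2 [000010]: (0 AND (0 AND 1)) -> 0
  row 3 [000011]: (0 AND (1 AND 1)) -> 0
  row 4 [000100]: (1 AND (0 AND 0)) -> 0
  (every remaining row is evaluated the same way; all 64 results are listed next)
Full result column, 8 rows per line (x1,x2,x3 fixed per line; x4,x5,x6 runs 000..111 left to right):
  rows 0-7 [x1,x2,x3=000]: 00000001  (ones: 1)
  rows 8-15 [x1,x2,x3=001]: 00000001  (ones: 1)
  rows 16-23 [x1,x2,x3=010]: 00000001  (ones: 1)
  rows 24-31 [x1,x2,x3=011]: 00000001  (ones: 1)
  rows 32-39 [x1,x2,x3=100]: 00000001  (ones: 1)
  rows 40-47 [x1,x2,x3=101]: 00000001  (ones: 1)
  rows 48-55 [x1,x2,x3=110]: 00000001  (ones: 1)
  rows 56-63 [x1,x2,x3=111]: 00000001  (ones: 1)
Count of 1-rows = 1+1+1+1+1+1+1+1 = 8

8


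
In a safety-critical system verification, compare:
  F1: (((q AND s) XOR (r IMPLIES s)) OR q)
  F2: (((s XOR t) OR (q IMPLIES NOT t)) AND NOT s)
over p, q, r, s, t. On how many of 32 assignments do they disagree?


F1 = (((q AND s) XOR (r IMPLIES s)) OR q)
F2 = (((s XOR t) OR (q IMPLIES NOT t)) AND NOT s)
Evaluate both on each of 32 rows (bits = p,q,r,s,t):
  row 0 [00000]: F1=1 F2=1 -> 0
  row 1 [00001]: F1=1 F2=1 -> 0
  row 2 [00010]: F1=1 F2=0 (differ) -> 1
  row 3 [00011]: F1=1 F2=0 (differ) -> 1
  row 4 [00100]: F1=0 F2=1 (differ) -> 1
  row 5 [00101]: F1=0 F2=1 (differ) -> 1
  row 6 [00110]: F1=1 F2=0 (differ) -> 1
  row 7 [00111]: F1=1 F2=0 (differ) -> 1
  row 8 [01000]: F1=1 F2=1 -> 0
  row 9 [01001]: F1=1 F2=1 -> 0
  row 10 [01010]: F1=1 F2=0 (differ) -> 1
  row 11 [01011]: F1=1 F2=0 (differ) -> 1
  row 12 [01100]: F1=1 F2=1 -> 0
  row 13 [01101]: F1=1 F2=1 -> 0
  row 14 [01110]: F1=1 F2=0 (differ) -> 1
  row 15 [01111]: F1=1 F2=0 (differ) -> 1
  row 16 [10000]: F1=1 F2=1 -> 0
  row 17 [10001]: F1=1 F2=1 -> 0
  row 18 [10010]: F1=1 F2=0 (differ) -> 1
  row 19 [10011]: F1=1 F2=0 (differ) -> 1
  row 20 [10100]: F1=0 F2=1 (differ) -> 1
  row 21 [10101]: F1=0 F2=1 (differ) -> 1
  row 22 [10110]: F1=1 F2=0 (differ) -> 1
  row 23 [10111]: F1=1 F2=0 (differ) -> 1
  row 24 [11000]: F1=1 F2=1 -> 0
  row 25 [11001]: F1=1 F2=1 -> 0
  row 26 [11010]: F1=1 F2=0 (differ) -> 1
  row 27 [11011]: F1=1 F2=0 (differ) -> 1
  row 28 [11100]: F1=1 F2=1 -> 0
  row 29 [11101]: F1=1 F2=1 -> 0
  row 30 [11110]: F1=1 F2=0 (differ) -> 1
  row 31 [11111]: F1=1 F2=0 (differ) -> 1
Full result column, 8 rows per line (p,q fixed per line; r,s,t runs 000..111 left to right):
  rows 0-7 [p,q=00]: 00111111  (ones: 6)
  rows 8-15 [p,q=01]: 00110011  (ones: 4)
  rows 16-23 [p,q=10]: 00111111  (ones: 6)
  rows 24-31 [p,q=11]: 00110011  (ones: 4)
Disagreements = 6+4+6+4 = 20

20


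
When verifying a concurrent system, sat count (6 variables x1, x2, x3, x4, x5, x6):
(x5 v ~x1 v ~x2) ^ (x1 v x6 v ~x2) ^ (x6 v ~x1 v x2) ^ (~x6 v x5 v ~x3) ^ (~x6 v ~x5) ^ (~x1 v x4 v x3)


CNF with 6 clauses over 6 vars (64 assignments).
An assignment satisfies CNF iff every clause has >=1 true literal.
Check each row (bits = x1,x2,x3,x4,x5,x6; clause T/F shown):
  row 0 [000000]: clauses=TTTTTT -> 1
  row 1 [000001]: clauses=TTTTTT -> 1
  row 2 [000010]: clauses=TTTTTT -> 1
  row 3 [000011]: clauses=TTTTFT -> 0
  row 4 [000100]: clauses=TTTTTT -> 1
  (every remaining row is evaluated the same way; all 64 results are listed next)
Full result column, 8 rows per line (x1,x2,x3 fixed per line; x4,x5,x6 runs 000..111 left to right):
  rows 0-7 [x1,x2,x3=000]: 11101110  (ones: 6)
  rows 8-15 [x1,x2,x3=001]: 10101010  (ones: 4)
  rows 16-23 [x1,x2,x3=010]: 01000100  (ones: 2)
  rows 24-31 [x1,x2,x3=011]: 00000000  (ones: 0)
  rows 32-39 [x1,x2,x3=100]: 00000100  (ones: 1)
  rows 40-47 [x1,x2,x3=101]: 00000000  (ones: 0)
  rows 48-55 [x1,x2,x3=110]: 00000010  (ones: 1)
  rows 56-63 [x1,x2,x3=111]: 00100010  (ones: 2)
Satisfying assignments = 6+4+2+0+1+0+1+2 = 16

16


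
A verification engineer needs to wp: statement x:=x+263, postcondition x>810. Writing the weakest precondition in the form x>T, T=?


Formula: wp(x:=E, P) = P[E/x] (substitute E for x in postcondition)
Step 1: Postcondition: x>810
Step 2: Substitute x+263 for x: x+263>810
Step 3: Solve for x: x > 810-263 = 547

547


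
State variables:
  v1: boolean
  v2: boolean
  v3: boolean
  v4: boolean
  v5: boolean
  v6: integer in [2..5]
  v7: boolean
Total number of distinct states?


State space = product of domain sizes of all variables.
Domain sizes:
  v1 (boolean): 2
  v2 (boolean): 2
  v3 (boolean): 2
  v4 (boolean): 2
  v5 (boolean): 2
  v6 (integer in [2..5]): 4
  v7 (boolean): 2
Product = 2 * 2 * 2 * 2 * 2 * 4 * 2 = 256

256


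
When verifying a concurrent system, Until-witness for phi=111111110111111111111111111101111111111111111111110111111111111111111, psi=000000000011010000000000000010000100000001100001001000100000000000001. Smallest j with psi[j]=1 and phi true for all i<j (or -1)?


(phi U psi) at 0: need smallest j with psi[j]=1 and phi[i]=1 for all i in [0,j).
Scan from step 0:
  step 0: phi=1, psi=0 -> continue
  step 1: phi=1, psi=0 -> continue
  step 2: phi=1, psi=0 -> continue
  step 3: phi=1, psi=0 -> continue
  step 8: phi=0 -> phi-prefix broken from here
  step 10: psi=1 but phi already failed -> not a witness
  step 11: psi=1 but phi already failed -> not a witness
  step 13: psi=1 but phi already failed -> not a witness
  step 28: psi=1 but phi already failed -> not a witness
  step 33: psi=1 but phi already failed -> not a witness
  step 41: psi=1 but phi already failed -> not a witness
  step 42: psi=1 but phi already failed -> not a witness
  step 47: psi=1 but phi already failed -> not a witness
  step 50: psi=1 but phi already failed -> not a witness
  step 54: psi=1 but phi already failed -> not a witness
  step 68: psi=1 but phi already failed -> not a witness
  end of trace: no witness -> -1
Witness step = -1

-1


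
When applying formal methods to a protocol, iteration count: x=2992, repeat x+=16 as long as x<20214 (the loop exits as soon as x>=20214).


Step 1: x goes from 2992 toward 20214 by 16; the body runs while x<20214, so iterations = ceil((bound-start)/step)
Step 2: Distance=17222
Step 3: ceil(17222/16)=1077

1077


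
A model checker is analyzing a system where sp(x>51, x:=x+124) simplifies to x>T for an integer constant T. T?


Formula: sp(P, x:=E) = exists old_x. (x = E[old_x/x]) AND P[old_x/x] (old_x is the value of x before the assignment; eliminate old_x by solving x = E[old_x/x] for old_x)
Step 1: Precondition P: x>51, i.e. old_x > 51
Step 2: Assignment gives x = old_x + 124, so old_x = x - 124
Step 3: Substitute into P: x - 124 > 51
Step 4: Simplify: x > 51+124 = 175

175


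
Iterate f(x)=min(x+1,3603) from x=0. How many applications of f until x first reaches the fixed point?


Step 1: x=0, cap=3603, increment=1
Step 2: x grows by 1 each step until capped at 3603; fixed point is x=3603
Step 3: iterations = ceil(3603/1) = 3603

3603


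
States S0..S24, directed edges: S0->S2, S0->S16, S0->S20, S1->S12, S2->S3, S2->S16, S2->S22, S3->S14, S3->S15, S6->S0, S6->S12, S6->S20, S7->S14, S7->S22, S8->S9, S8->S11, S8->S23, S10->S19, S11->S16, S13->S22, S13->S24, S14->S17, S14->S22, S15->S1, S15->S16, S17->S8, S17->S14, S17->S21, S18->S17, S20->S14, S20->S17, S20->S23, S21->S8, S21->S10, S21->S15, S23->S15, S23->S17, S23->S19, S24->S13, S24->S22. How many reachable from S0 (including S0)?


BFS from S0:
  layer 0: {S0}
  layer 1: {S2, S16, S20}
  layer 2: {S3, S14, S17, S22, S23}
  layer 3: {S8, S15, S19, S21}
  layer 4: {S1, S9, S10, S11}
  layer 5: {S12}
Reachable set: {S0, S1, S2, S3, S8, S9, S10, S11, S12, S14, S15, S16, S17, S19, S20, S21, S22, S23}
Count = 18

18


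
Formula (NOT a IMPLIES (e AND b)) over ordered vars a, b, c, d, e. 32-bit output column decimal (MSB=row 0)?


Formula: (NOT a IMPLIES (e AND b)) over a, b, c, d, e (32 rows)
Evaluate each row (bits = a,b,c,d,e, MSB first):
  row 0 [00000]: (NOT 0 IMPLIES (0 AND 0)) -> 0
  row 1 [00001]: (NOT 0 IMPLIES (1 AND 0)) -> 0
  row 2 [00010]: (NOT 0 IMPLIES (0 AND 0)) -> 0
  row 3 [00011]: (NOT 0 IMPLIES (1 AND 0)) -> 0
  row 4 [00100]: (NOT 0 IMPLIES (0 AND 0)) -> 0
  row 5 [00101]: (NOT 0 IMPLIES (1 AND 0)) -> 0
  row 6 [00110]: (NOT 0 IMPLIES (0 AND 0)) -> 0
  row 7 [00111]: (NOT 0 IMPLIES (1 AND 0)) -> 0
  row 8 [01000]: (NOT 0 IMPLIES (0 AND 1)) -> 0
  row 9 [01001]: (NOT 0 IMPLIES (1 AND 1)) -> 1
  row 10 [01010]: (NOT 0 IMPLIES (0 AND 1)) -> 0
  row 11 [01011]: (NOT 0 IMPLIES (1 AND 1)) -> 1
  row 12 [01100]: (NOT 0 IMPLIES (0 AND 1)) -> 0
  row 13 [01101]: (NOT 0 IMPLIES (1 AND 1)) -> 1
  row 14 [01110]: (NOT 0 IMPLIES (0 AND 1)) -> 0
  row 15 [01111]: (NOT 0 IMPLIES (1 AND 1)) -> 1
  row 16 [10000]: (NOT 1 IMPLIES (0 AND 0)) -> 1
  row 17 [10001]: (NOT 1 IMPLIES (1 AND 0)) -> 1
  row 18 [10010]: (NOT 1 IMPLIES (0 AND 0)) -> 1
  row 19 [10011]: (NOT 1 IMPLIES (1 AND 0)) -> 1
  row 20 [10100]: (NOT 1 IMPLIES (0 AND 0)) -> 1
  row 21 [10101]: (NOT 1 IMPLIES (1 AND 0)) -> 1
  row 22 [10110]: (NOT 1 IMPLIES (0 AND 0)) -> 1
  row 23 [10111]: (NOT 1 IMPLIES (1 AND 0)) -> 1
  row 24 [11000]: (NOT 1 IMPLIES (0 AND 1)) -> 1
  row 25 [11001]: (NOT 1 IMPLIES (1 AND 1)) -> 1
  row 26 [11010]: (NOT 1 IMPLIES (0 AND 1)) -> 1
  row 27 [11011]: (NOT 1 IMPLIES (1 AND 1)) -> 1
  row 28 [11100]: (NOT 1 IMPLIES (0 AND 1)) -> 1
  row 29 [11101]: (NOT 1 IMPLIES (1 AND 1)) -> 1
  row 30 [11110]: (NOT 1 IMPLIES (0 AND 1)) -> 1
  row 31 [11111]: (NOT 1 IMPLIES (1 AND 1)) -> 1
Full result column, 4 rows per line (a,b,c fixed per line; d,e runs 00..11 left to right):
  rows 0-3 [a,b,c=000]: 0000  = hex 0
  rows 4-7 [a,b,c=001]: 0000  = hex 0
  rows 8-11 [a,b,c=010]: 0101  = hex 5
  rows 12-15 [a,b,c=011]: 0101  = hex 5
  rows 16-19 [a,b,c=100]: 1111  = hex F
  rows 20-23 [a,b,c=101]: 1111  = hex F
  rows 24-27 [a,b,c=110]: 1111  = hex F
  rows 28-31 [a,b,c=111]: 1111  = hex F
Output column (row 0 .. row 31) = 00000000010101011111111111111111
Output column grouped in 4s = 0000 0000 0101 0101 1111 1111 1111 1111 = 0x0055FFFF
Convert to decimal digit by digit (value = value*16 + digit):
  0 -> 0
  0*16 + 0 = 0
  0*16 + 5 = 5
  5*16 + 5 = 85
  85*16 + 15 (F) = 1375
  1375*16 + 15 (F) = 22015
  22015*16 + 15 (F) = 352255
  352255*16 + 15 (F) = 5636095
Decimal = 5636095

5636095


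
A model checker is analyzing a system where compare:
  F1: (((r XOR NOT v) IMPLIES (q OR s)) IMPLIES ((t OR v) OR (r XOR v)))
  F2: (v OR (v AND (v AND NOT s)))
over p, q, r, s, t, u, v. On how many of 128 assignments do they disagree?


F1 = (((r XOR NOT v) IMPLIES (q OR s)) IMPLIES ((t OR v) OR (r XOR v)))
F2 = (v OR (v AND (v AND NOT s)))
Evaluate both on each of 128 rows (bits = p,q,r,s,t,u,v):
  row 0 [0000000]: F1=1 F2=0 (differ) -> 1
  row 1 [0000001]: F1=1 F2=1 -> 0
  row 2 [0000010]: F1=1 F2=0 (differ) -> 1
  row 3 [0000011]: F1=1 F2=1 -> 0
  row 4 [0000100]: F1=1 F2=0 (differ) -> 1
  (every remaining row is evaluated the same way; all 128 results are listed next)
Full result column, 8 rows per line (p,q,r,s fixed per line; t,u,v runs 000..111 left to right):
  rows 0-7 [p,q,r,s=0000]: 10101010  (ones: 4)
  rows 8-15 [p,q,r,s=0001]: 00001010  (ones: 2)
  rows 16-23 [p,q,r,s=0010]: 10101010  (ones: 4)
  rows 24-31 [p,q,r,s=0011]: 10101010  (ones: 4)
  rows 32-39 [p,q,r,s=0100]: 00001010  (ones: 2)
  rows 40-47 [p,q,r,s=0101]: 00001010  (ones: 2)
  rows 48-55 [p,q,r,s=0110]: 10101010  (ones: 4)
  rows 56-63 [p,q,r,s=0111]: 10101010  (ones: 4)
  rows 64-71 [p,q,r,s=1000]: 10101010  (ones: 4)
  rows 72-79 [p,q,r,s=1001]: 00001010  (ones: 2)
  rows 80-87 [p,q,r,s=1010]: 10101010  (ones: 4)
  rows 88-95 [p,q,r,s=1011]: 10101010  (ones: 4)
  rows 96-103 [p,q,r,s=1100]: 00001010  (ones: 2)
  rows 104-111 [p,q,r,s=1101]: 00001010  (ones: 2)
  rows 112-119 [p,q,r,s=1110]: 10101010  (ones: 4)
  rows 120-127 [p,q,r,s=1111]: 10101010  (ones: 4)
Disagreements = 4+2+4+4+2+2+4+4+4+2+4+4+2+2+4+4 = 52

52


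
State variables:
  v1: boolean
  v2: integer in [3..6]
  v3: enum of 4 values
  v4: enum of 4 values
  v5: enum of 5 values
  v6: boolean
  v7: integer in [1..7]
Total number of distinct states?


State space = product of domain sizes of all variables.
Domain sizes:
  v1 (boolean): 2
  v2 (integer in [3..6]): 4
  v3 (enum of 4 values): 4
  v4 (enum of 4 values): 4
  v5 (enum of 5 values): 5
  v6 (boolean): 2
  v7 (integer in [1..7]): 7
Product = 2 * 4 * 4 * 4 * 5 * 2 * 7 = 8960

8960


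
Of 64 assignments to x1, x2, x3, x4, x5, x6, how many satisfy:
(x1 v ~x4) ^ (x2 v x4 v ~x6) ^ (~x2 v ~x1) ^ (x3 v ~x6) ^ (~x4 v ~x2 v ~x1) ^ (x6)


CNF with 6 clauses over 6 vars (64 assignments).
An assignment satisfies CNF iff every clause has >=1 true literal.
Check each row (bits = x1,x2,x3,x4,x5,x6; clause T/F shown):
  row 0 [000000]: clauses=TTTTTF -> 0
  row 1 [000001]: clauses=TFTFTT -> 0
  row 2 [000010]: clauses=TTTTTF -> 0
  row 3 [000011]: clauses=TFTFTT -> 0
  row 4 [000100]: clauses=FTTTTF -> 0
  (every remaining row is evaluated the same way; all 64 results are listed next)
Full result column, 8 rows per line (x1,x2,x3 fixed per line; x4,x5,x6 runs 000..111 left to right):
  rows 0-7 [x1,x2,x3=000]: 00000000  (ones: 0)
  rows 8-15 [x1,x2,x3=001]: 00000000  (ones: 0)
  rows 16-23 [x1,x2,x3=010]: 00000000  (ones: 0)
  rows 24-31 [x1,x2,x3=011]: 01010000  (ones: 2)
  rows 32-39 [x1,x2,x3=100]: 00000000  (ones: 0)
  rows 40-47 [x1,x2,x3=101]: 00000101  (ones: 2)
  rows 48-55 [x1,x2,x3=110]: 00000000  (ones: 0)
  rows 56-63 [x1,x2,x3=111]: 00000000  (ones: 0)
Satisfying assignments = 0+0+0+2+0+2+0+0 = 4

4


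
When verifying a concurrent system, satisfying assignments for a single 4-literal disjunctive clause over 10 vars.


Step 1: Total=2^10=1024
Step 2: Unsat when all 4 false: 2^6=64
Step 3: Sat=1024-64=960

960


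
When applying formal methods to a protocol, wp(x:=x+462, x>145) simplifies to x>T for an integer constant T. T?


Formula: wp(x:=E, P) = P[E/x] (substitute E for x in postcondition)
Step 1: Postcondition: x>145
Step 2: Substitute x+462 for x: x+462>145
Step 3: Solve for x: x > 145-462 = -317

-317


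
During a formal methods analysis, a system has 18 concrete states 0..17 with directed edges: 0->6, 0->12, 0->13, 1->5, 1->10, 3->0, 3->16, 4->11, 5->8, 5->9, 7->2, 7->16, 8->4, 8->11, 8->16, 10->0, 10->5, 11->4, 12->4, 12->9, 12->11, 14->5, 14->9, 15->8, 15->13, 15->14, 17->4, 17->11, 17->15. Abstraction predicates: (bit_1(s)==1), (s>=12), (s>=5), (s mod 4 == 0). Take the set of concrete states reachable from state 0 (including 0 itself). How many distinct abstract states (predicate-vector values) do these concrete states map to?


BFS from 0:
Concrete reachable: {0, 4, 6, 9, 11, 12, 13}
Abstract via predicates (bit_1(s)==1), (s>=12), (s>=5), (s mod 4 == 0):
  (0,0,0,1) <- {0, 4}
  (0,0,1,0) <- {9}
  (0,1,1,0) <- {13}
  (0,1,1,1) <- {12}
  (1,0,1,0) <- {6, 11}
Distinct abstract states = 5

5


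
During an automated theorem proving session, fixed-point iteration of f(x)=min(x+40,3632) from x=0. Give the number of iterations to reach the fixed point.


Step 1: x=0, cap=3632, increment=40
Step 2: x grows by 40 each step until capped at 3632; fixed point is x=3632
Step 3: iterations = ceil(3632/40) = 91

91


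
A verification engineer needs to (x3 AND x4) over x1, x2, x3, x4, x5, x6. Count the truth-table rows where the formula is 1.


Formula: (x3 AND x4) over 6 vars (64 rows)
Evaluate each row (x1, x2, x3, x4, x5, x6 as bits, MSB first):
  row 0 [000000]: (0 AND 0) -> 0
  row 1 [000001]: (0 AND 0) -> 0
  row 2 [000010]: (0 AND 0) -> 0
  row 3 [000011]: (0 AND 0) -> 0
  row 4 [000100]: (0 AND 1) -> 0
  (every remaining row is evaluated the same way; all 64 results are listed next)
Full result column, 8 rows per line (x1,x2,x3 fixed per line; x4,x5,x6 runs 000..111 left to right):
  rows 0-7 [x1,x2,x3=000]: 00000000  (ones: 0)
  rows 8-15 [x1,x2,x3=001]: 00001111  (ones: 4)
  rows 16-23 [x1,x2,x3=010]: 00000000  (ones: 0)
  rows 24-31 [x1,x2,x3=011]: 00001111  (ones: 4)
  rows 32-39 [x1,x2,x3=100]: 00000000  (ones: 0)
  rows 40-47 [x1,x2,x3=101]: 00001111  (ones: 4)
  rows 48-55 [x1,x2,x3=110]: 00000000  (ones: 0)
  rows 56-63 [x1,x2,x3=111]: 00001111  (ones: 4)
Count of 1-rows = 0+4+0+4+0+4+0+4 = 16

16


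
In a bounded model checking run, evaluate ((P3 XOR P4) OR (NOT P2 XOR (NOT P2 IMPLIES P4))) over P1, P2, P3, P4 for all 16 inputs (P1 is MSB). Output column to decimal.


Formula: ((P3 XOR P4) OR (NOT P2 XOR (NOT P2 IMPLIES P4))) over P1, P2, P3, P4 (16 rows)
Evaluate each row (bits = P1,P2,P3,P4, MSB first):
  row 0 [0000]: ((0 XOR 0) OR (NOT 0 XOR (NOT 0 IMPLIES 0))) -> 1
  row 1 [0001]: ((0 XOR 1) OR (NOT 0 XOR (NOT 0 IMPLIES 1))) -> 1
  row 2 [0010]: ((1 XOR 0) OR (NOT 0 XOR (NOT 0 IMPLIES 0))) -> 1
  row 3 [0011]: ((1 XOR 1) OR (NOT 0 XOR (NOT 0 IMPLIES 1))) -> 0
  row 4 [0100]: ((0 XOR 0) OR (NOT 1 XOR (NOT 1 IMPLIES 0))) -> 1
  row 5 [0101]: ((0 XOR 1) OR (NOT 1 XOR (NOT 1 IMPLIES 1))) -> 1
  row 6 [0110]: ((1 XOR 0) OR (NOT 1 XOR (NOT 1 IMPLIES 0))) -> 1
  row 7 [0111]: ((1 XOR 1) OR (NOT 1 XOR (NOT 1 IMPLIES 1))) -> 1
  row 8 [1000]: ((0 XOR 0) OR (NOT 0 XOR (NOT 0 IMPLIES 0))) -> 1
  row 9 [1001]: ((0 XOR 1) OR (NOT 0 XOR (NOT 0 IMPLIES 1))) -> 1
  row 10 [1010]: ((1 XOR 0) OR (NOT 0 XOR (NOT 0 IMPLIES 0))) -> 1
  row 11 [1011]: ((1 XOR 1) OR (NOT 0 XOR (NOT 0 IMPLIES 1))) -> 0
  row 12 [1100]: ((0 XOR 0) OR (NOT 1 XOR (NOT 1 IMPLIES 0))) -> 1
  row 13 [1101]: ((0 XOR 1) OR (NOT 1 XOR (NOT 1 IMPLIES 1))) -> 1
  row 14 [1110]: ((1 XOR 0) OR (NOT 1 XOR (NOT 1 IMPLIES 0))) -> 1
  row 15 [1111]: ((1 XOR 1) OR (NOT 1 XOR (NOT 1 IMPLIES 1))) -> 1
Full result column, 4 rows per line (P1,P2 fixed per line; P3,P4 runs 00..11 left to right):
  rows 0-3 [P1,P2=00]: 1110  = hex E
  rows 4-7 [P1,P2=01]: 1111  = hex F
  rows 8-11 [P1,P2=10]: 1110  = hex E
  rows 12-15 [P1,P2=11]: 1111  = hex F
Output column (row 0 .. row 15) = 1110111111101111
Output column grouped in 4s = 1110 1111 1110 1111 = 0xEFEF
Convert to decimal digit by digit (value = value*16 + digit):
  E -> 14
  14*16 + 15 (F) = 239
  239*16 + 14 (E) = 3838
  3838*16 + 15 (F) = 61423
Decimal = 61423

61423


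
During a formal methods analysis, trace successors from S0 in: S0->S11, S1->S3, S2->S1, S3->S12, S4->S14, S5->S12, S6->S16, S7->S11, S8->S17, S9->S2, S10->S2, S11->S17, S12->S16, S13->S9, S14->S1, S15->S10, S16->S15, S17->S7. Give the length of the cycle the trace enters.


Trace from S0 until a state repeats:
  S0 -> S11 -> S17 -> S7 -> S11
S11 first seen at step 1, revisited at step 4.
Cycle length = 4 - 1 = 3

3


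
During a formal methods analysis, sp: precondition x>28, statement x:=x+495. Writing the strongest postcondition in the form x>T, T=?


Formula: sp(P, x:=E) = exists old_x. (x = E[old_x/x]) AND P[old_x/x] (old_x is the value of x before the assignment; eliminate old_x by solving x = E[old_x/x] for old_x)
Step 1: Precondition P: x>28, i.e. old_x > 28
Step 2: Assignment gives x = old_x + 495, so old_x = x - 495
Step 3: Substitute into P: x - 495 > 28
Step 4: Simplify: x > 28+495 = 523

523


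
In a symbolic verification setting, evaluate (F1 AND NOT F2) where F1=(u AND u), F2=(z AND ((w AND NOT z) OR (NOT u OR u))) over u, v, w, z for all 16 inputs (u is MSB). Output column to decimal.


F1 = (u AND u)
F2 = (z AND ((w AND NOT z) OR (NOT u OR u)))
Counterexample to F1=>F2 is where F1=1 and F2=0.
Evaluate each row (bits = u,v,w,z, MSB first):
  row 0 [0000]: F1=0 F2=0 -> F1&~F2 -> 0
  row 1 [0001]: F1=0 F2=1 -> F1&~F2 -> 0
  row 2 [0010]: F1=0 F2=0 -> F1&~F2 -> 0
  row 3 [0011]: F1=0 F2=1 -> F1&~F2 -> 0
  row 4 [0100]: F1=0 F2=0 -> F1&~F2 -> 0
  row 5 [0101]: F1=0 F2=1 -> F1&~F2 -> 0
  row 6 [0110]: F1=0 F2=0 -> F1&~F2 -> 0
  row 7 [0111]: F1=0 F2=1 -> F1&~F2 -> 0
  row 8 [1000]: F1=1 F2=0 -> F1&~F2 -> 1
  row 9 [1001]: F1=1 F2=1 -> F1&~F2 -> 0
  row 10 [1010]: F1=1 F2=0 -> F1&~F2 -> 1
  row 11 [1011]: F1=1 F2=1 -> F1&~F2 -> 0
  row 12 [1100]: F1=1 F2=0 -> F1&~F2 -> 1
  row 13 [1101]: F1=1 F2=1 -> F1&~F2 -> 0
  row 14 [1110]: F1=1 F2=0 -> F1&~F2 -> 1
  row 15 [1111]: F1=1 F2=1 -> F1&~F2 -> 0
Full result column, 4 rows per line (u,v fixed per line; w,z runs 00..11 left to right):
  rows 0-3 [u,v=00]: 0000  = hex 0
  rows 4-7 [u,v=01]: 0000  = hex 0
  rows 8-11 [u,v=10]: 1010  = hex A
  rows 12-15 [u,v=11]: 1010  = hex A
Counterexample vector (row 0 .. row 15) = 0000000010101010
Output column grouped in 4s = 0000 0000 1010 1010 = 0x00AA
Convert to decimal digit by digit (value = value*16 + digit):
  0 -> 0
  0*16 + 0 = 0
  0*16 + 10 (A) = 10
  10*16 + 10 (A) = 170
Decimal = 170

170


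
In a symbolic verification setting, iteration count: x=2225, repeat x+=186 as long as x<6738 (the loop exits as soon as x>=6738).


Step 1: x goes from 2225 toward 6738 by 186; the body runs while x<6738, so iterations = ceil((bound-start)/step)
Step 2: Distance=4513
Step 3: ceil(4513/186)=25

25


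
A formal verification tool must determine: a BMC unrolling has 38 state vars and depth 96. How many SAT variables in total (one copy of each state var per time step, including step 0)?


BMC unrolls to depth k, creating one copy of each state var for steps 0..k.
Step count = 96 + 1 = 97 (steps 0 through 96)
Vars per step = 38
Total = 38 * 97 = 3686

3686


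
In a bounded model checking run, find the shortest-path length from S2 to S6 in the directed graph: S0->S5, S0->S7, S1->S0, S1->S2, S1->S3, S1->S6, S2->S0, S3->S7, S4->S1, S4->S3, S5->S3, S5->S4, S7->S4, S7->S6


BFS layer-by-layer from S2:
  dist 0: {S2}
  dist 1: {S0}
  dist 2: {S5, S7}
  dist 3: {S3, S4, S6}
  -> S6 reached at distance 3
Shortest path length = 3

3


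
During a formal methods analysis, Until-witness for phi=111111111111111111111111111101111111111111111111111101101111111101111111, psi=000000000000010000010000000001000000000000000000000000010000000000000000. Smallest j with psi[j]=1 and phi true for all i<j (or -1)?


(phi U psi) at 0: need smallest j with psi[j]=1 and phi[i]=1 for all i in [0,j).
Scan from step 0:
  step 0: phi=1, psi=0 -> continue
  step 1: phi=1, psi=0 -> continue
  step 2: phi=1, psi=0 -> continue
  step 3: phi=1, psi=0 -> continue
  step 13: psi=1 and phi held for [0,13) -> witness found
Witness step = 13

13


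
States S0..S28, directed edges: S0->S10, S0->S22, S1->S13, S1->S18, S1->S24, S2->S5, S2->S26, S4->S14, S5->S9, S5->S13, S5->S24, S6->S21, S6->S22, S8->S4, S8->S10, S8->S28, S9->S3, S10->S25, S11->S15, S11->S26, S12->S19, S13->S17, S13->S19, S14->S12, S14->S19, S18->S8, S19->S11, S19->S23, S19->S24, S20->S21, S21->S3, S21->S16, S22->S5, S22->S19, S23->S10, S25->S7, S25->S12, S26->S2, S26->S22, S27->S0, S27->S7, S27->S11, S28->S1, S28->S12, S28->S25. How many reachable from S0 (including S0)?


BFS from S0:
  layer 0: {S0}
  layer 1: {S10, S22}
  layer 2: {S5, S19, S25}
  layer 3: {S7, S9, S11, S12, S13, S23, S24}
  layer 4: {S3, S15, S17, S26}
  layer 5: {S2}
Reachable set: {S0, S2, S3, S5, S7, S9, S10, S11, S12, S13, S15, S17, S19, S22, S23, S24, S25, S26}
Count = 18

18


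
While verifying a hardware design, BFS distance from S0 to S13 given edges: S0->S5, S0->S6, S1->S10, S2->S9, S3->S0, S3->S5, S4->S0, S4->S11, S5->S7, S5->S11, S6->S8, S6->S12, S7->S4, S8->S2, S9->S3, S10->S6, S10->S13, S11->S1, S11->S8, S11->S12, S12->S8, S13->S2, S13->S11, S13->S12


BFS layer-by-layer from S0:
  dist 0: {S0}
  dist 1: {S5, S6}
  dist 2: {S7, S8, S11, S12}
  dist 3: {S1, S2, S4}
  dist 4: {S9, S10}
  dist 5: {S3, S13}
  -> S13 reached at distance 5
Shortest path length = 5

5


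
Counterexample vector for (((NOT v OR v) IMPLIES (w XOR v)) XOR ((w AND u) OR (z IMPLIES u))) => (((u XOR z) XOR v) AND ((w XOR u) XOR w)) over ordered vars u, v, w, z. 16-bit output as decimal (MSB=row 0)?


F1 = (((NOT v OR v) IMPLIES (w XOR v)) XOR ((w AND u) OR (z IMPLIES u)))
F2 = (((u XOR z) XOR v) AND ((w XOR u) XOR w))
Counterexample to F1=>F2 is where F1=1 and F2=0.
Evaluate each row (bits = u,v,w,z, MSB first):
  row 0 [0000]: F1=1 F2=0 -> F1&~F2 -> 1
  row 1 [0001]: F1=0 F2=0 -> F1&~F2 -> 0
  row 2 [0010]: F1=0 F2=0 -> F1&~F2 -> 0
  row 3 [0011]: F1=1 F2=0 -> F1&~F2 -> 1
  row 4 [0100]: F1=0 F2=0 -> F1&~F2 -> 0
  row 5 [0101]: F1=1 F2=0 -> F1&~F2 -> 1
  row 6 [0110]: F1=1 F2=0 -> F1&~F2 -> 1
  row 7 [0111]: F1=0 F2=0 -> F1&~F2 -> 0
  row 8 [1000]: F1=1 F2=1 -> F1&~F2 -> 0
  row 9 [1001]: F1=1 F2=0 -> F1&~F2 -> 1
  row 10 [1010]: F1=0 F2=1 -> F1&~F2 -> 0
  row 11 [1011]: F1=0 F2=0 -> F1&~F2 -> 0
  row 12 [1100]: F1=0 F2=0 -> F1&~F2 -> 0
  row 13 [1101]: F1=0 F2=1 -> F1&~F2 -> 0
  row 14 [1110]: F1=1 F2=0 -> F1&~F2 -> 1
  row 15 [1111]: F1=1 F2=1 -> F1&~F2 -> 0
Full result column, 4 rows per line (u,v fixed per line; w,z runs 00..11 left to right):
  rows 0-3 [u,v=00]: 1001  = hex 9
  rows 4-7 [u,v=01]: 0110  = hex 6
  rows 8-11 [u,v=10]: 0100  = hex 4
  rows 12-15 [u,v=11]: 0010  = hex 2
Counterexample vector (row 0 .. row 15) = 1001011001000010
Output column grouped in 4s = 1001 0110 0100 0010 = 0x9642
Convert to decimal digit by digit (value = value*16 + digit):
  9 -> 9
  9*16 + 6 = 150
  150*16 + 4 = 2404
  2404*16 + 2 = 38466
Decimal = 38466

38466


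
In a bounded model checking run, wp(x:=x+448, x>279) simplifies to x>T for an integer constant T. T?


Formula: wp(x:=E, P) = P[E/x] (substitute E for x in postcondition)
Step 1: Postcondition: x>279
Step 2: Substitute x+448 for x: x+448>279
Step 3: Solve for x: x > 279-448 = -169

-169


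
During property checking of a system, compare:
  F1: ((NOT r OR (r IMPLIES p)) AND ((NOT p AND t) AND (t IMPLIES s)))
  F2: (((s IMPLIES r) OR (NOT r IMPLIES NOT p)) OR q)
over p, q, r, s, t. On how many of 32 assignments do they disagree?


F1 = ((NOT r OR (r IMPLIES p)) AND ((NOT p AND t) AND (t IMPLIES s)))
F2 = (((s IMPLIES r) OR (NOT r IMPLIES NOT p)) OR q)
Evaluate both on each of 32 rows (bits = p,q,r,s,t):
  row 0 [00000]: F1=0 F2=1 (differ) -> 1
  row 1 [00001]: F1=0 F2=1 (differ) -> 1
  row 2 [00010]: F1=0 F2=1 (differ) -> 1
  row 3 [00011]: F1=1 F2=1 -> 0
  row 4 [00100]: F1=0 F2=1 (differ) -> 1
  row 5 [00101]: F1=0 F2=1 (differ) -> 1
  row 6 [00110]: F1=0 F2=1 (differ) -> 1
  row 7 [00111]: F1=0 F2=1 (differ) -> 1
  row 8 [01000]: F1=0 F2=1 (differ) -> 1
  row 9 [01001]: F1=0 F2=1 (differ) -> 1
  row 10 [01010]: F1=0 F2=1 (differ) -> 1
  row 11 [01011]: F1=1 F2=1 -> 0
  row 12 [01100]: F1=0 F2=1 (differ) -> 1
  row 13 [01101]: F1=0 F2=1 (differ) -> 1
  row 14 [01110]: F1=0 F2=1 (differ) -> 1
  row 15 [01111]: F1=0 F2=1 (differ) -> 1
  row 16 [10000]: F1=0 F2=1 (differ) -> 1
  row 17 [10001]: F1=0 F2=1 (differ) -> 1
  row 18 [10010]: F1=0 F2=0 -> 0
  row 19 [10011]: F1=0 F2=0 -> 0
  row 20 [10100]: F1=0 F2=1 (differ) -> 1
  row 21 [10101]: F1=0 F2=1 (differ) -> 1
  row 22 [10110]: F1=0 F2=1 (differ) -> 1
  row 23 [10111]: F1=0 F2=1 (differ) -> 1
  row 24 [11000]: F1=0 F2=1 (differ) -> 1
  row 25 [11001]: F1=0 F2=1 (differ) -> 1
  row 26 [11010]: F1=0 F2=1 (differ) -> 1
  row 27 [11011]: F1=0 F2=1 (differ) -> 1
  row 28 [11100]: F1=0 F2=1 (differ) -> 1
  row 29 [11101]: F1=0 F2=1 (differ) -> 1
  row 30 [11110]: F1=0 F2=1 (differ) -> 1
  row 31 [11111]: F1=0 F2=1 (differ) -> 1
Full result column, 8 rows per line (p,q fixed per line; r,s,t runs 000..111 left to right):
  rows 0-7 [p,q=00]: 11101111  (ones: 7)
  rows 8-15 [p,q=01]: 11101111  (ones: 7)
  rows 16-23 [p,q=10]: 11001111  (ones: 6)
  rows 24-31 [p,q=11]: 11111111  (ones: 8)
Disagreements = 7+7+6+8 = 28

28


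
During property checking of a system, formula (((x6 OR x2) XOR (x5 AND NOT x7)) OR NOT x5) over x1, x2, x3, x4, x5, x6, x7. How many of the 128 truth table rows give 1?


Formula: (((x6 OR x2) XOR (x5 AND NOT x7)) OR NOT x5) over 7 vars (128 rows)
Evaluate each row (x1, x2, x3, x4, x5, x6, x7 as bits, MSB first):
  row 0 [0000000]: (((0 OR 0) XOR (0 AND NOT 0)) OR NOT 0) -> 1
  row 1 [0000001]: (((0 OR 0) XOR (0 AND NOT 1)) OR NOT 0) -> 1
  row 2 [0000010]: (((1 OR 0) XOR (0 AND NOT 0)) OR NOT 0) -> 1
  row 3 [0000011]: (((1 OR 0) XOR (0 AND NOT 1)) OR NOT 0) -> 1
  row 4 [0000100]: (((0 OR 0) XOR (1 AND NOT 0)) OR NOT 1) -> 1
  (every remaining row is evaluated the same way; all 128 results are listed next)
Full result column, 8 rows per line (x1,x2,x3,x4 fixed per line; x5,x6,x7 runs 000..111 left to right):
  rows 0-7 [x1,x2,x3,x4=0000]: 11111001  (ones: 6)
  rows 8-15 [x1,x2,x3,x4=0001]: 11111001  (ones: 6)
  rows 16-23 [x1,x2,x3,x4=0010]: 11111001  (ones: 6)
  rows 24-31 [x1,x2,x3,x4=0011]: 11111001  (ones: 6)
  rows 32-39 [x1,x2,x3,x4=0100]: 11110101  (ones: 6)
  rows 40-47 [x1,x2,x3,x4=0101]: 11110101  (ones: 6)
  rows 48-55 [x1,x2,x3,x4=0110]: 11110101  (ones: 6)
  rows 56-63 [x1,x2,x3,x4=0111]: 11110101  (ones: 6)
  rows 64-71 [x1,x2,x3,x4=1000]: 11111001  (ones: 6)
  rows 72-79 [x1,x2,x3,x4=1001]: 11111001  (ones: 6)
  rows 80-87 [x1,x2,x3,x4=1010]: 11111001  (ones: 6)
  rows 88-95 [x1,x2,x3,x4=1011]: 11111001  (ones: 6)
  rows 96-103 [x1,x2,x3,x4=1100]: 11110101  (ones: 6)
  rows 104-111 [x1,x2,x3,x4=1101]: 11110101  (ones: 6)
  rows 112-119 [x1,x2,x3,x4=1110]: 11110101  (ones: 6)
  rows 120-127 [x1,x2,x3,x4=1111]: 11110101  (ones: 6)
Count of 1-rows = 6+6+6+6+6+6+6+6+6+6+6+6+6+6+6+6 = 96

96


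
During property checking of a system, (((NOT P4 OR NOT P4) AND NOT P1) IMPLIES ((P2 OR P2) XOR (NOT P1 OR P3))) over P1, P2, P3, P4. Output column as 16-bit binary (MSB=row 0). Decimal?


Formula: (((NOT P4 OR NOT P4) AND NOT P1) IMPLIES ((P2 OR P2) XOR (NOT P1 OR P3))) over P1, P2, P3, P4 (16 rows)
Evaluate each row (bits = P1,P2,P3,P4, MSB first):
  row 0 [0000]: (((NOT 0 OR NOT 0) AND NOT 0) IMPLIES ((0 OR 0) XOR (NOT 0 OR 0))) -> 1
  row 1 [0001]: (((NOT 1 OR NOT 1) AND NOT 0) IMPLIES ((0 OR 0) XOR (NOT 0 OR 0))) -> 1
  row 2 [0010]: (((NOT 0 OR NOT 0) AND NOT 0) IMPLIES ((0 OR 0) XOR (NOT 0 OR 1))) -> 1
  row 3 [0011]: (((NOT 1 OR NOT 1) AND NOT 0) IMPLIES ((0 OR 0) XOR (NOT 0 OR 1))) -> 1
  row 4 [0100]: (((NOT 0 OR NOT 0) AND NOT 0) IMPLIES ((1 OR 1) XOR (NOT 0 OR 0))) -> 0
  row 5 [0101]: (((NOT 1 OR NOT 1) AND NOT 0) IMPLIES ((1 OR 1) XOR (NOT 0 OR 0))) -> 1
  row 6 [0110]: (((NOT 0 OR NOT 0) AND NOT 0) IMPLIES ((1 OR 1) XOR (NOT 0 OR 1))) -> 0
  row 7 [0111]: (((NOT 1 OR NOT 1) AND NOT 0) IMPLIES ((1 OR 1) XOR (NOT 0 OR 1))) -> 1
  row 8 [1000]: (((NOT 0 OR NOT 0) AND NOT 1) IMPLIES ((0 OR 0) XOR (NOT 1 OR 0))) -> 1
  row 9 [1001]: (((NOT 1 OR NOT 1) AND NOT 1) IMPLIES ((0 OR 0) XOR (NOT 1 OR 0))) -> 1
  row 10 [1010]: (((NOT 0 OR NOT 0) AND NOT 1) IMPLIES ((0 OR 0) XOR (NOT 1 OR 1))) -> 1
  row 11 [1011]: (((NOT 1 OR NOT 1) AND NOT 1) IMPLIES ((0 OR 0) XOR (NOT 1 OR 1))) -> 1
  row 12 [1100]: (((NOT 0 OR NOT 0) AND NOT 1) IMPLIES ((1 OR 1) XOR (NOT 1 OR 0))) -> 1
  row 13 [1101]: (((NOT 1 OR NOT 1) AND NOT 1) IMPLIES ((1 OR 1) XOR (NOT 1 OR 0))) -> 1
  row 14 [1110]: (((NOT 0 OR NOT 0) AND NOT 1) IMPLIES ((1 OR 1) XOR (NOT 1 OR 1))) -> 1
  row 15 [1111]: (((NOT 1 OR NOT 1) AND NOT 1) IMPLIES ((1 OR 1) XOR (NOT 1 OR 1))) -> 1
Full result column, 4 rows per line (P1,P2 fixed per line; P3,P4 runs 00..11 left to right):
  rows 0-3 [P1,P2=00]: 1111  = hex F
  rows 4-7 [P1,P2=01]: 0101  = hex 5
  rows 8-11 [P1,P2=10]: 1111  = hex F
  rows 12-15 [P1,P2=11]: 1111  = hex F
Output column (row 0 .. row 15) = 1111010111111111
Output column grouped in 4s = 1111 0101 1111 1111 = 0xF5FF
Convert to decimal digit by digit (value = value*16 + digit):
  F -> 15
  15*16 + 5 = 245
  245*16 + 15 (F) = 3935
  3935*16 + 15 (F) = 62975
Decimal = 62975

62975


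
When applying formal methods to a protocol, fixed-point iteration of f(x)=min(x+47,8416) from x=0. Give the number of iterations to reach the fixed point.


Step 1: x=0, cap=8416, increment=47
Step 2: x grows by 47 each step until capped at 8416; fixed point is x=8416
Step 3: iterations = ceil(8416/47) = 180

180


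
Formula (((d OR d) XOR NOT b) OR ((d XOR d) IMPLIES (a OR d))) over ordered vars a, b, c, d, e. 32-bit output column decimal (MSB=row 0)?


Formula: (((d OR d) XOR NOT b) OR ((d XOR d) IMPLIES (a OR d))) over a, b, c, d, e (32 rows)
Evaluate each row (bits = a,b,c,d,e, MSB first):
  row 0 [00000]: (((0 OR 0) XOR NOT 0) OR ((0 XOR 0) IMPLIES (0 OR 0))) -> 1
  row 1 [00001]: (((0 OR 0) XOR NOT 0) OR ((0 XOR 0) IMPLIES (0 OR 0))) -> 1
  row 2 [00010]: (((1 OR 1) XOR NOT 0) OR ((1 XOR 1) IMPLIES (0 OR 1))) -> 1
  row 3 [00011]: (((1 OR 1) XOR NOT 0) OR ((1 XOR 1) IMPLIES (0 OR 1))) -> 1
  row 4 [00100]: (((0 OR 0) XOR NOT 0) OR ((0 XOR 0) IMPLIES (0 OR 0))) -> 1
  row 5 [00101]: (((0 OR 0) XOR NOT 0) OR ((0 XOR 0) IMPLIES (0 OR 0))) -> 1
  row 6 [00110]: (((1 OR 1) XOR NOT 0) OR ((1 XOR 1) IMPLIES (0 OR 1))) -> 1
  row 7 [00111]: (((1 OR 1) XOR NOT 0) OR ((1 XOR 1) IMPLIES (0 OR 1))) -> 1
  row 8 [01000]: (((0 OR 0) XOR NOT 1) OR ((0 XOR 0) IMPLIES (0 OR 0))) -> 1
  row 9 [01001]: (((0 OR 0) XOR NOT 1) OR ((0 XOR 0) IMPLIES (0 OR 0))) -> 1
  row 10 [01010]: (((1 OR 1) XOR NOT 1) OR ((1 XOR 1) IMPLIES (0 OR 1))) -> 1
  row 11 [01011]: (((1 OR 1) XOR NOT 1) OR ((1 XOR 1) IMPLIES (0 OR 1))) -> 1
  row 12 [01100]: (((0 OR 0) XOR NOT 1) OR ((0 XOR 0) IMPLIES (0 OR 0))) -> 1
  row 13 [01101]: (((0 OR 0) XOR NOT 1) OR ((0 XOR 0) IMPLIES (0 OR 0))) -> 1
  row 14 [01110]: (((1 OR 1) XOR NOT 1) OR ((1 XOR 1) IMPLIES (0 OR 1))) -> 1
  row 15 [01111]: (((1 OR 1) XOR NOT 1) OR ((1 XOR 1) IMPLIES (0 OR 1))) -> 1
  row 16 [10000]: (((0 OR 0) XOR NOT 0) OR ((0 XOR 0) IMPLIES (1 OR 0))) -> 1
  row 17 [10001]: (((0 OR 0) XOR NOT 0) OR ((0 XOR 0) IMPLIES (1 OR 0))) -> 1
  row 18 [10010]: (((1 OR 1) XOR NOT 0) OR ((1 XOR 1) IMPLIES (1 OR 1))) -> 1
  row 19 [10011]: (((1 OR 1) XOR NOT 0) OR ((1 XOR 1) IMPLIES (1 OR 1))) -> 1
  row 20 [10100]: (((0 OR 0) XOR NOT 0) OR ((0 XOR 0) IMPLIES (1 OR 0))) -> 1
  row 21 [10101]: (((0 OR 0) XOR NOT 0) OR ((0 XOR 0) IMPLIES (1 OR 0))) -> 1
  row 22 [10110]: (((1 OR 1) XOR NOT 0) OR ((1 XOR 1) IMPLIES (1 OR 1))) -> 1
  row 23 [10111]: (((1 OR 1) XOR NOT 0) OR ((1 XOR 1) IMPLIES (1 OR 1))) -> 1
  row 24 [11000]: (((0 OR 0) XOR NOT 1) OR ((0 XOR 0) IMPLIES (1 OR 0))) -> 1
  row 25 [11001]: (((0 OR 0) XOR NOT 1) OR ((0 XOR 0) IMPLIES (1 OR 0))) -> 1
  row 26 [11010]: (((1 OR 1) XOR NOT 1) OR ((1 XOR 1) IMPLIES (1 OR 1))) -> 1
  row 27 [11011]: (((1 OR 1) XOR NOT 1) OR ((1 XOR 1) IMPLIES (1 OR 1))) -> 1
  row 28 [11100]: (((0 OR 0) XOR NOT 1) OR ((0 XOR 0) IMPLIES (1 OR 0))) -> 1
  row 29 [11101]: (((0 OR 0) XOR NOT 1) OR ((0 XOR 0) IMPLIES (1 OR 0))) -> 1
  row 30 [11110]: (((1 OR 1) XOR NOT 1) OR ((1 XOR 1) IMPLIES (1 OR 1))) -> 1
  row 31 [11111]: (((1 OR 1) XOR NOT 1) OR ((1 XOR 1) IMPLIES (1 OR 1))) -> 1
Full result column, 4 rows per line (a,b,c fixed per line; d,e runs 00..11 left to right):
  rows 0-3 [a,b,c=000]: 1111  = hex F
  rows 4-7 [a,b,c=001]: 1111  = hex F
  rows 8-11 [a,b,c=010]: 1111  = hex F
  rows 12-15 [a,b,c=011]: 1111  = hex F
  rows 16-19 [a,b,c=100]: 1111  = hex F
  rows 20-23 [a,b,c=101]: 1111  = hex F
  rows 24-27 [a,b,c=110]: 1111  = hex F
  rows 28-31 [a,b,c=111]: 1111  = hex F
Output column (row 0 .. row 31) = 11111111111111111111111111111111
Output column grouped in 4s = 1111 1111 1111 1111 1111 1111 1111 1111 = 0xFFFFFFFF
Convert to decimal digit by digit (value = value*16 + digit):
  F -> 15
  15*16 + 15 (F) = 255
  255*16 + 15 (F) = 4095
  4095*16 + 15 (F) = 65535
  65535*16 + 15 (F) = 1048575
  1048575*16 + 15 (F) = 16777215
  16777215*16 + 15 (F) = 268435455
  268435455*16 + 15 (F) = 4294967295
Decimal = 4294967295

4294967295


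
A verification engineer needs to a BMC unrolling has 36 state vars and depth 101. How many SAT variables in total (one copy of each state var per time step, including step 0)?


BMC unrolls to depth k, creating one copy of each state var for steps 0..k.
Step count = 101 + 1 = 102 (steps 0 through 101)
Vars per step = 36
Total = 36 * 102 = 3672

3672


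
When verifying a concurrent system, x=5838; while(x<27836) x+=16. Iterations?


Step 1: x goes from 5838 toward 27836 by 16; the body runs while x<27836, so iterations = ceil((bound-start)/step)
Step 2: Distance=21998
Step 3: ceil(21998/16)=1375

1375


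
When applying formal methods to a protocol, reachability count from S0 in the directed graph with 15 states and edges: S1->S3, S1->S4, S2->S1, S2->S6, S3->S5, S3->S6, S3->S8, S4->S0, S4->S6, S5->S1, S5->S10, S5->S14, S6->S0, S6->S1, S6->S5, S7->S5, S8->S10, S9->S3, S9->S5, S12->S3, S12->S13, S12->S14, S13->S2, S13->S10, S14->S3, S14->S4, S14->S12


BFS from S0:
  layer 0: {S0}
Reachable set: {S0}
Count = 1

1


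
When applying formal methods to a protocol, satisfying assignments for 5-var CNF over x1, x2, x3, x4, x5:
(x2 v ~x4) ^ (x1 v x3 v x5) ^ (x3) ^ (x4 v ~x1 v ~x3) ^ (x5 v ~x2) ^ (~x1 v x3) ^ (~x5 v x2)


CNF with 7 clauses over 5 vars (32 assignments).
An assignment satisfies CNF iff every clause has >=1 true literal.
Check each row (bits = x1,x2,x3,x4,x5; clause T/F shown):
  row 0 [00000]: clauses=TFFTTTT -> 0
  row 1 [00001]: clauses=TTFTTTF -> 0
  row 2 [00010]: clauses=FFFTTTT -> 0
  row 3 [00011]: clauses=FTFTTTF -> 0
  row 4 [00100]: clauses=TTTTTTT -> 1
  row 5 [00101]: clauses=TTTTTTF -> 0
  row 6 [00110]: clauses=FTTTTTT -> 0
  row 7 [00111]: clauses=FTTTTTF -> 0
  row 8 [01000]: clauses=TFFTFTT -> 0
  row 9 [01001]: clauses=TTFTTTT -> 0
  row 10 [01010]: clauses=TFFTFTT -> 0
  row 11 [01011]: clauses=TTFTTTT -> 0
  row 12 [01100]: clauses=TTTTFTT -> 0
  row 13 [01101]: clauses=TTTTTTT -> 1
  row 14 [01110]: clauses=TTTTFTT -> 0
  row 15 [01111]: clauses=TTTTTTT -> 1
  row 16 [10000]: clauses=TTFTTFT -> 0
  row 17 [10001]: clauses=TTFTTFF -> 0
  row 18 [10010]: clauses=FTFTTFT -> 0
  row 19 [10011]: clauses=FTFTTFF -> 0
  row 20 [10100]: clauses=TTTFTTT -> 0
  row 21 [10101]: clauses=TTTFTTF -> 0
  row 22 [10110]: clauses=FTTTTTT -> 0
  row 23 [10111]: clauses=FTTTTTF -> 0
  row 24 [11000]: clauses=TTFTFFT -> 0
  row 25 [11001]: clauses=TTFTTFT -> 0
  row 26 [11010]: clauses=TTFTFFT -> 0
  row 27 [11011]: clauses=TTFTTFT -> 0
  row 28 [11100]: clauses=TTTFFTT -> 0
  row 29 [11101]: clauses=TTTFTTT -> 0
  row 30 [11110]: clauses=TTTTFTT -> 0
  row 31 [11111]: clauses=TTTTTTT -> 1
Full result column, 8 rows per line (x1,x2 fixed per line; x3,x4,x5 runs 000..111 left to right):
  rows 0-7 [x1,x2=00]: 00001000  (ones: 1)
  rows 8-15 [x1,x2=01]: 00000101  (ones: 2)
  rows 16-23 [x1,x2=10]: 00000000  (ones: 0)
  rows 24-31 [x1,x2=11]: 00000001  (ones: 1)
Satisfying assignments = 1+2+0+1 = 4

4
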